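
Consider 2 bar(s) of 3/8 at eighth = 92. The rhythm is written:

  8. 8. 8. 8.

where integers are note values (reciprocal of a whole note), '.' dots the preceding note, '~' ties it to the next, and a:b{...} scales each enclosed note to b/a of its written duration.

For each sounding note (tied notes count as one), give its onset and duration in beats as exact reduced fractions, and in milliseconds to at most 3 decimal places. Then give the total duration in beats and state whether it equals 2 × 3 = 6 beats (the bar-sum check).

1) 0.0ms=0b +978.261ms=3/2b
2) 978.261ms=3/2b +978.261ms=3/2b
3) 1956.522ms=3b +978.261ms=3/2b
4) 2934.783ms=9/2b +978.261ms=3/2b
Σ=6b of 6 (92bpm 3/8) — PASS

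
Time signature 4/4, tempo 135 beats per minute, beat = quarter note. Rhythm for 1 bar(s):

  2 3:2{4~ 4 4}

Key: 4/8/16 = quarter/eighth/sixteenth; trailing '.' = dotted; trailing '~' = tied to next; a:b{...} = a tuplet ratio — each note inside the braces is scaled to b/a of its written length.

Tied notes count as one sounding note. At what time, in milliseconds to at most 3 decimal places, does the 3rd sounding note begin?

1. 0.0ms @ 0 + 888.889ms (2)
2. 888.889ms @ 2 + 592.593ms (4/3)
3. 1481.481ms @ 10/3 + 296.296ms (2/3)

note 3 onset = 10/3b = 1481.481ms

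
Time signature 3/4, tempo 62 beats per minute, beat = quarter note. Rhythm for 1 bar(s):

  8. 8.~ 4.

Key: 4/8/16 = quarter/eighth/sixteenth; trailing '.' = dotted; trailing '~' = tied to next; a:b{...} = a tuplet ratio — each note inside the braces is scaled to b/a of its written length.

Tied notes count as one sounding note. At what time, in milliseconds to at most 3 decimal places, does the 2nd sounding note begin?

note 2 onset = 3/4b = 725.806ms

1. 0.0ms @ 0 + 725.806ms (3/4)
2. 725.806ms @ 3/4 + 2177.419ms (9/4)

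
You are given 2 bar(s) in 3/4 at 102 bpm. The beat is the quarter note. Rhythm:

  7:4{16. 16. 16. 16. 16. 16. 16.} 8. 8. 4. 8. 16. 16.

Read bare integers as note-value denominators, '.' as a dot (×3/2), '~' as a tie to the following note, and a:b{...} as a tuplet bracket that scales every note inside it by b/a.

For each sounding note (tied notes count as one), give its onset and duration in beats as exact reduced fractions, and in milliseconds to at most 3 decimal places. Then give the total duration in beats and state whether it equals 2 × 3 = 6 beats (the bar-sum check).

1) 0.0ms=0b +126.05ms=3/14b
2) 126.05ms=3/14b +126.05ms=3/14b
3) 252.101ms=3/7b +126.05ms=3/14b
4) 378.151ms=9/14b +126.05ms=3/14b
5) 504.202ms=6/7b +126.05ms=3/14b
6) 630.252ms=15/14b +126.05ms=3/14b
7) 756.303ms=9/7b +126.05ms=3/14b
8) 882.353ms=3/2b +441.176ms=3/4b
9) 1323.529ms=9/4b +441.176ms=3/4b
10) 1764.706ms=3b +882.353ms=3/2b
11) 2647.059ms=9/2b +441.176ms=3/4b
12) 3088.235ms=21/4b +220.588ms=3/8b
13) 3308.824ms=45/8b +220.588ms=3/8b
Σ=6b of 6 (102bpm 3/4) — PASS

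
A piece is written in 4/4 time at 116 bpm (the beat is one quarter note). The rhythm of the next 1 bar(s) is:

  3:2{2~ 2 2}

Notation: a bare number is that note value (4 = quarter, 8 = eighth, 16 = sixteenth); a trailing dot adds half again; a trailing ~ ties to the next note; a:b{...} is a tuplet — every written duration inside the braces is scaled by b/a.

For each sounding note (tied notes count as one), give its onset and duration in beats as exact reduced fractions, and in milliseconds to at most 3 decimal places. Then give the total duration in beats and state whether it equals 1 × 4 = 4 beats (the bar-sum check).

1) 0.0ms=0b +1379.31ms=8/3b
2) 1379.31ms=8/3b +689.655ms=4/3b
Σ=4b of 4 (116bpm 4/4) — PASS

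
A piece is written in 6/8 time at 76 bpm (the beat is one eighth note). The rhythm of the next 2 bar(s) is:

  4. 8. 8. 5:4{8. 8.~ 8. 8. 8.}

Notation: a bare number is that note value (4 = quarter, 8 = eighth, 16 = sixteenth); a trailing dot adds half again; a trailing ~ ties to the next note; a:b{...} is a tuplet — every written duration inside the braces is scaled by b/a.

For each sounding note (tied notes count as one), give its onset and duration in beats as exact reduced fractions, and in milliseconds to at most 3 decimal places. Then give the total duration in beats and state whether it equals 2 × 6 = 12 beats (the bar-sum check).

1) 0.0ms=0b +2368.421ms=3b
2) 2368.421ms=3b +1184.211ms=3/2b
3) 3552.632ms=9/2b +1184.211ms=3/2b
4) 4736.842ms=6b +947.368ms=6/5b
5) 5684.211ms=36/5b +1894.737ms=12/5b
6) 7578.947ms=48/5b +947.368ms=6/5b
7) 8526.316ms=54/5b +947.368ms=6/5b
Σ=12b of 12 (76bpm 6/8) — PASS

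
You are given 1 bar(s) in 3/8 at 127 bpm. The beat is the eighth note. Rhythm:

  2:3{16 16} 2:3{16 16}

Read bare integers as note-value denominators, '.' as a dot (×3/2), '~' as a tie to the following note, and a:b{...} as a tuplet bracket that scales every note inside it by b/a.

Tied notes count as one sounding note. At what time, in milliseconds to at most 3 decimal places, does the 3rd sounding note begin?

note 3 onset = 3/2b = 708.661ms

1. 0.0ms @ 0 + 354.331ms (3/4)
2. 354.331ms @ 3/4 + 354.331ms (3/4)
3. 708.661ms @ 3/2 + 354.331ms (3/4)
4. 1062.992ms @ 9/4 + 354.331ms (3/4)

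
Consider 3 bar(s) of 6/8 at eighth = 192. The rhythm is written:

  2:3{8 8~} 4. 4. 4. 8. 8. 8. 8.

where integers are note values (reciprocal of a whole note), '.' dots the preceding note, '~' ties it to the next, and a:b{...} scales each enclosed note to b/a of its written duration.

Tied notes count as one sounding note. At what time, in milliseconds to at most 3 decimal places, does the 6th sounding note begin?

1. 0.0ms @ 0 + 468.75ms (3/2)
2. 468.75ms @ 3/2 + 1406.25ms (9/2)
3. 1875.0ms @ 6 + 937.5ms (3)
4. 2812.5ms @ 9 + 937.5ms (3)
5. 3750.0ms @ 12 + 468.75ms (3/2)
6. 4218.75ms @ 27/2 + 468.75ms (3/2)
7. 4687.5ms @ 15 + 468.75ms (3/2)
8. 5156.25ms @ 33/2 + 468.75ms (3/2)

note 6 onset = 27/2b = 4218.75ms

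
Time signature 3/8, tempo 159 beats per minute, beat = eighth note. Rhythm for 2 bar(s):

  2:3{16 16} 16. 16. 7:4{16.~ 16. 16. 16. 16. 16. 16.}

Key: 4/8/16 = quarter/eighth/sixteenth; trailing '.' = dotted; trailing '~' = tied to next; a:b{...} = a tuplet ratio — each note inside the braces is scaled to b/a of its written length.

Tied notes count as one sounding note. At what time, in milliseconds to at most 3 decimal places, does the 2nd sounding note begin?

note 2 onset = 3/4b = 283.019ms

1. 0.0ms @ 0 + 283.019ms (3/4)
2. 283.019ms @ 3/4 + 283.019ms (3/4)
3. 566.038ms @ 3/2 + 283.019ms (3/4)
4. 849.057ms @ 9/4 + 283.019ms (3/4)
5. 1132.075ms @ 3 + 323.45ms (6/7)
6. 1455.526ms @ 27/7 + 161.725ms (3/7)
7. 1617.251ms @ 30/7 + 161.725ms (3/7)
8. 1778.976ms @ 33/7 + 161.725ms (3/7)
9. 1940.701ms @ 36/7 + 161.725ms (3/7)
10. 2102.426ms @ 39/7 + 161.725ms (3/7)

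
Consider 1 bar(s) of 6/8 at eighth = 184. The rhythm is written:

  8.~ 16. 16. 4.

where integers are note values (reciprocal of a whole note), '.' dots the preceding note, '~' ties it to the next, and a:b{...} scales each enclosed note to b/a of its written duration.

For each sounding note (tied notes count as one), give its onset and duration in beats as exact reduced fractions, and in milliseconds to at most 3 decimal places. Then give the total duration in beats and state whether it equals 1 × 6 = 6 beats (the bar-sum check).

1) 0.0ms=0b +733.696ms=9/4b
2) 733.696ms=9/4b +244.565ms=3/4b
3) 978.261ms=3b +978.261ms=3b
Σ=6b of 6 (184bpm 6/8) — PASS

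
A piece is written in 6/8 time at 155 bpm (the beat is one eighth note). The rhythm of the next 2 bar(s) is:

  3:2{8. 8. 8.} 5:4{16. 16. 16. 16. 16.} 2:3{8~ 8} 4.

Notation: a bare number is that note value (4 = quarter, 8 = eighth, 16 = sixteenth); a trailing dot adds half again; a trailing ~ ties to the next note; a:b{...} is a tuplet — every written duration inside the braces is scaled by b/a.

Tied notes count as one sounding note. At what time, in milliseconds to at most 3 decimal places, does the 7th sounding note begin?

1. 0.0ms @ 0 + 387.097ms (1)
2. 387.097ms @ 1 + 387.097ms (1)
3. 774.194ms @ 2 + 387.097ms (1)
4. 1161.29ms @ 3 + 232.258ms (3/5)
5. 1393.548ms @ 18/5 + 232.258ms (3/5)
6. 1625.806ms @ 21/5 + 232.258ms (3/5)
7. 1858.065ms @ 24/5 + 232.258ms (3/5)
8. 2090.323ms @ 27/5 + 232.258ms (3/5)
9. 2322.581ms @ 6 + 1161.29ms (3)
10. 3483.871ms @ 9 + 1161.29ms (3)

note 7 onset = 24/5b = 1858.065ms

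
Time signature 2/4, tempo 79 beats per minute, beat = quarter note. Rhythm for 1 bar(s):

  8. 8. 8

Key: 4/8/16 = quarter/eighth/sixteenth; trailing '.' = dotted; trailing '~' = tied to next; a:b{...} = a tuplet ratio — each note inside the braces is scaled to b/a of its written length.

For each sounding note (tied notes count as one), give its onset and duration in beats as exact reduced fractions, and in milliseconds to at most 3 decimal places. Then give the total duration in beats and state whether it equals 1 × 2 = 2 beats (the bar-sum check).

1) 0.0ms=0b +569.62ms=3/4b
2) 569.62ms=3/4b +569.62ms=3/4b
3) 1139.241ms=3/2b +379.747ms=1/2b
Σ=2b of 2 (79bpm 2/4) — PASS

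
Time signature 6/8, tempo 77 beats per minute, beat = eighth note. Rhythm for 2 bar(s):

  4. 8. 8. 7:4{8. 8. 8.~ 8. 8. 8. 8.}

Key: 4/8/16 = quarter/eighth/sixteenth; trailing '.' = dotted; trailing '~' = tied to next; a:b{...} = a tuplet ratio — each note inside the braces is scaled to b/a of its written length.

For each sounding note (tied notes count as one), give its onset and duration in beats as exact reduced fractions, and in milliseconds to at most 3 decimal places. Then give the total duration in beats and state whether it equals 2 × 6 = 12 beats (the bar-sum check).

1) 0.0ms=0b +2337.662ms=3b
2) 2337.662ms=3b +1168.831ms=3/2b
3) 3506.494ms=9/2b +1168.831ms=3/2b
4) 4675.325ms=6b +667.904ms=6/7b
5) 5343.228ms=48/7b +667.904ms=6/7b
6) 6011.132ms=54/7b +1335.807ms=12/7b
7) 7346.939ms=66/7b +667.904ms=6/7b
8) 8014.842ms=72/7b +667.904ms=6/7b
9) 8682.746ms=78/7b +667.904ms=6/7b
Σ=12b of 12 (77bpm 6/8) — PASS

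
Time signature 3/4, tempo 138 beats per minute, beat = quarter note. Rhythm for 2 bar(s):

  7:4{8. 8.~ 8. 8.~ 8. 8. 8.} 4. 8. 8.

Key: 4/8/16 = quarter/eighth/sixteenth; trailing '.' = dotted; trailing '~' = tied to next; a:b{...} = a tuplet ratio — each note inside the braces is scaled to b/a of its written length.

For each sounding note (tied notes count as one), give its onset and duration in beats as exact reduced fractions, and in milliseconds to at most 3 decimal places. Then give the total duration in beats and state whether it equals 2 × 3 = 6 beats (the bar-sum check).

1) 0.0ms=0b +186.335ms=3/7b
2) 186.335ms=3/7b +372.671ms=6/7b
3) 559.006ms=9/7b +372.671ms=6/7b
4) 931.677ms=15/7b +186.335ms=3/7b
5) 1118.012ms=18/7b +186.335ms=3/7b
6) 1304.348ms=3b +652.174ms=3/2b
7) 1956.522ms=9/2b +326.087ms=3/4b
8) 2282.609ms=21/4b +326.087ms=3/4b
Σ=6b of 6 (138bpm 3/4) — PASS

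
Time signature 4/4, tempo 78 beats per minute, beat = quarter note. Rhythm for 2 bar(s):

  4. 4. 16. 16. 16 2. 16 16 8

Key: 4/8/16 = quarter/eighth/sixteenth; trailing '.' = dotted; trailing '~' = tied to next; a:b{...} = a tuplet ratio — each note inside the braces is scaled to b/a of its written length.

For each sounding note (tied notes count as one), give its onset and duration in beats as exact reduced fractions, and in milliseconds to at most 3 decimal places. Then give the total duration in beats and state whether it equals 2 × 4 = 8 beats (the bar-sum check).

1) 0.0ms=0b +1153.846ms=3/2b
2) 1153.846ms=3/2b +1153.846ms=3/2b
3) 2307.692ms=3b +288.462ms=3/8b
4) 2596.154ms=27/8b +288.462ms=3/8b
5) 2884.615ms=15/4b +192.308ms=1/4b
6) 3076.923ms=4b +2307.692ms=3b
7) 5384.615ms=7b +192.308ms=1/4b
8) 5576.923ms=29/4b +192.308ms=1/4b
9) 5769.231ms=15/2b +384.615ms=1/2b
Σ=8b of 8 (78bpm 4/4) — PASS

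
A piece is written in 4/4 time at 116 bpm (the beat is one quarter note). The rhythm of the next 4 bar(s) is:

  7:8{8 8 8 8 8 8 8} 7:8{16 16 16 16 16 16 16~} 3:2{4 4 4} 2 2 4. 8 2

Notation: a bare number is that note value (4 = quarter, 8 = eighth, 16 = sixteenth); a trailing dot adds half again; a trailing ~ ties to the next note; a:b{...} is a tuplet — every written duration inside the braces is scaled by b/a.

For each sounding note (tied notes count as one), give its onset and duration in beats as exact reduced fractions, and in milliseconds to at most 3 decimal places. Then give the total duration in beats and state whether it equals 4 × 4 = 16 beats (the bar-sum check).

1) 0.0ms=0b +295.567ms=4/7b
2) 295.567ms=4/7b +295.567ms=4/7b
3) 591.133ms=8/7b +295.567ms=4/7b
4) 886.7ms=12/7b +295.567ms=4/7b
5) 1182.266ms=16/7b +295.567ms=4/7b
6) 1477.833ms=20/7b +295.567ms=4/7b
7) 1773.399ms=24/7b +295.567ms=4/7b
8) 2068.966ms=4b +147.783ms=2/7b
9) 2216.749ms=30/7b +147.783ms=2/7b
10) 2364.532ms=32/7b +147.783ms=2/7b
11) 2512.315ms=34/7b +147.783ms=2/7b
12) 2660.099ms=36/7b +147.783ms=2/7b
13) 2807.882ms=38/7b +147.783ms=2/7b
14) 2955.665ms=40/7b +492.611ms=20/21b
15) 3448.276ms=20/3b +344.828ms=2/3b
16) 3793.103ms=22/3b +344.828ms=2/3b
17) 4137.931ms=8b +1034.483ms=2b
18) 5172.414ms=10b +1034.483ms=2b
19) 6206.897ms=12b +775.862ms=3/2b
20) 6982.759ms=27/2b +258.621ms=1/2b
21) 7241.379ms=14b +1034.483ms=2b
Σ=16b of 16 (116bpm 4/4) — PASS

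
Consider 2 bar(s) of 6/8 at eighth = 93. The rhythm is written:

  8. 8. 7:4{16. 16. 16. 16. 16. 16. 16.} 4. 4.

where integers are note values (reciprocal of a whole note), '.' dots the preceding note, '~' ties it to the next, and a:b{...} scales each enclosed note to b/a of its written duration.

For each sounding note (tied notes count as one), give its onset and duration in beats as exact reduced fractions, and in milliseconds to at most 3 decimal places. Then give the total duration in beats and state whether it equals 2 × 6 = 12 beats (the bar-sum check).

1) 0.0ms=0b +967.742ms=3/2b
2) 967.742ms=3/2b +967.742ms=3/2b
3) 1935.484ms=3b +276.498ms=3/7b
4) 2211.982ms=24/7b +276.498ms=3/7b
5) 2488.479ms=27/7b +276.498ms=3/7b
6) 2764.977ms=30/7b +276.498ms=3/7b
7) 3041.475ms=33/7b +276.498ms=3/7b
8) 3317.972ms=36/7b +276.498ms=3/7b
9) 3594.47ms=39/7b +276.498ms=3/7b
10) 3870.968ms=6b +1935.484ms=3b
11) 5806.452ms=9b +1935.484ms=3b
Σ=12b of 12 (93bpm 6/8) — PASS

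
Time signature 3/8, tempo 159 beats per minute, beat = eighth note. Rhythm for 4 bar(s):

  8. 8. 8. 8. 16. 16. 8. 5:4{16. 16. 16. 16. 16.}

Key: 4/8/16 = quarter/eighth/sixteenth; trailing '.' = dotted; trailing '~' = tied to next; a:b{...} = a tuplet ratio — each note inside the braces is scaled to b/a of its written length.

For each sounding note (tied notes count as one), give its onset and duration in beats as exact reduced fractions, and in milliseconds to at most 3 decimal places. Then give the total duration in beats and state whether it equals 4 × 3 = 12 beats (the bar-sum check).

1) 0.0ms=0b +566.038ms=3/2b
2) 566.038ms=3/2b +566.038ms=3/2b
3) 1132.075ms=3b +566.038ms=3/2b
4) 1698.113ms=9/2b +566.038ms=3/2b
5) 2264.151ms=6b +283.019ms=3/4b
6) 2547.17ms=27/4b +283.019ms=3/4b
7) 2830.189ms=15/2b +566.038ms=3/2b
8) 3396.226ms=9b +226.415ms=3/5b
9) 3622.642ms=48/5b +226.415ms=3/5b
10) 3849.057ms=51/5b +226.415ms=3/5b
11) 4075.472ms=54/5b +226.415ms=3/5b
12) 4301.887ms=57/5b +226.415ms=3/5b
Σ=12b of 12 (159bpm 3/8) — PASS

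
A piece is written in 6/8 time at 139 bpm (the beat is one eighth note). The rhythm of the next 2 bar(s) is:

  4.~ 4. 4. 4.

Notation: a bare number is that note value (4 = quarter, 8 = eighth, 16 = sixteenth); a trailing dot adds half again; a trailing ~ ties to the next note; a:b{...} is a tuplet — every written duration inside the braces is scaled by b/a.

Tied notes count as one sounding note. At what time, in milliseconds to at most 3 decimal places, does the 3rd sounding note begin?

1. 0.0ms @ 0 + 2589.928ms (6)
2. 2589.928ms @ 6 + 1294.964ms (3)
3. 3884.892ms @ 9 + 1294.964ms (3)

note 3 onset = 9b = 3884.892ms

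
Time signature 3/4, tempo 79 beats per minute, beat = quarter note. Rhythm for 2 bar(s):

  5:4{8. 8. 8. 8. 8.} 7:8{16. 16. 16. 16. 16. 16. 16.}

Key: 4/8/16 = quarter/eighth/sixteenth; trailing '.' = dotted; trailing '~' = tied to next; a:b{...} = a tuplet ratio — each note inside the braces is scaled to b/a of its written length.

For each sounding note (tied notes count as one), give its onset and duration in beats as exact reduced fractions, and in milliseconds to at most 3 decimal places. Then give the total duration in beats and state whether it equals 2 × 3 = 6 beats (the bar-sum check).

1) 0.0ms=0b +455.696ms=3/5b
2) 455.696ms=3/5b +455.696ms=3/5b
3) 911.392ms=6/5b +455.696ms=3/5b
4) 1367.089ms=9/5b +455.696ms=3/5b
5) 1822.785ms=12/5b +455.696ms=3/5b
6) 2278.481ms=3b +325.497ms=3/7b
7) 2603.978ms=24/7b +325.497ms=3/7b
8) 2929.476ms=27/7b +325.497ms=3/7b
9) 3254.973ms=30/7b +325.497ms=3/7b
10) 3580.47ms=33/7b +325.497ms=3/7b
11) 3905.967ms=36/7b +325.497ms=3/7b
12) 4231.465ms=39/7b +325.497ms=3/7b
Σ=6b of 6 (79bpm 3/4) — PASS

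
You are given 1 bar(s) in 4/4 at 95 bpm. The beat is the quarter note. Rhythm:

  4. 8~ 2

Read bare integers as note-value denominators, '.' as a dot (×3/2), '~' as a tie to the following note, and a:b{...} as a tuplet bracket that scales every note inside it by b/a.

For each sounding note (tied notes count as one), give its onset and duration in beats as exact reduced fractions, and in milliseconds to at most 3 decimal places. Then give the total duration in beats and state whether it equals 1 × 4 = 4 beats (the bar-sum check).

1) 0.0ms=0b +947.368ms=3/2b
2) 947.368ms=3/2b +1578.947ms=5/2b
Σ=4b of 4 (95bpm 4/4) — PASS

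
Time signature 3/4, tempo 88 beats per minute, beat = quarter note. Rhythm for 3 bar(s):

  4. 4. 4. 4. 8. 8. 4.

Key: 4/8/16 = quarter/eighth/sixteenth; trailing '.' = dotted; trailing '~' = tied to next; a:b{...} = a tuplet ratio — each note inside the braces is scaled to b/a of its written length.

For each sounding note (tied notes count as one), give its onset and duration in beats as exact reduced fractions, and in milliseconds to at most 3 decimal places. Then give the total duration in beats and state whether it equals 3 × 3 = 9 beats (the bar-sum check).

1) 0.0ms=0b +1022.727ms=3/2b
2) 1022.727ms=3/2b +1022.727ms=3/2b
3) 2045.455ms=3b +1022.727ms=3/2b
4) 3068.182ms=9/2b +1022.727ms=3/2b
5) 4090.909ms=6b +511.364ms=3/4b
6) 4602.273ms=27/4b +511.364ms=3/4b
7) 5113.636ms=15/2b +1022.727ms=3/2b
Σ=9b of 9 (88bpm 3/4) — PASS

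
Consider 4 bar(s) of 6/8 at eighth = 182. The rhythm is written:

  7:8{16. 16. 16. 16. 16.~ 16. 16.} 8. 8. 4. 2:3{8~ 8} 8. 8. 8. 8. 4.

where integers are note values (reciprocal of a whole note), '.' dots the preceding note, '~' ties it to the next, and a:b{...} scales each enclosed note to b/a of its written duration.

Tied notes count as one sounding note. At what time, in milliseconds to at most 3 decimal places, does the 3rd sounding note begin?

note 3 onset = 12/7b = 565.149ms

1. 0.0ms @ 0 + 282.575ms (6/7)
2. 282.575ms @ 6/7 + 282.575ms (6/7)
3. 565.149ms @ 12/7 + 282.575ms (6/7)
4. 847.724ms @ 18/7 + 282.575ms (6/7)
5. 1130.298ms @ 24/7 + 565.149ms (12/7)
6. 1695.447ms @ 36/7 + 282.575ms (6/7)
7. 1978.022ms @ 6 + 494.505ms (3/2)
8. 2472.527ms @ 15/2 + 494.505ms (3/2)
9. 2967.033ms @ 9 + 989.011ms (3)
10. 3956.044ms @ 12 + 989.011ms (3)
11. 4945.055ms @ 15 + 494.505ms (3/2)
12. 5439.56ms @ 33/2 + 494.505ms (3/2)
13. 5934.066ms @ 18 + 494.505ms (3/2)
14. 6428.571ms @ 39/2 + 494.505ms (3/2)
15. 6923.077ms @ 21 + 989.011ms (3)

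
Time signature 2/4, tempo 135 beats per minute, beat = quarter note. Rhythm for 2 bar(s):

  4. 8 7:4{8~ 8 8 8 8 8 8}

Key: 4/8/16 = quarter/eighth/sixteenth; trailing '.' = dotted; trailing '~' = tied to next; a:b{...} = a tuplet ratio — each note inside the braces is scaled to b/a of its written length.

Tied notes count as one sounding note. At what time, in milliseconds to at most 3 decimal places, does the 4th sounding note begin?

1. 0.0ms @ 0 + 666.667ms (3/2)
2. 666.667ms @ 3/2 + 222.222ms (1/2)
3. 888.889ms @ 2 + 253.968ms (4/7)
4. 1142.857ms @ 18/7 + 126.984ms (2/7)
5. 1269.841ms @ 20/7 + 126.984ms (2/7)
6. 1396.825ms @ 22/7 + 126.984ms (2/7)
7. 1523.81ms @ 24/7 + 126.984ms (2/7)
8. 1650.794ms @ 26/7 + 126.984ms (2/7)

note 4 onset = 18/7b = 1142.857ms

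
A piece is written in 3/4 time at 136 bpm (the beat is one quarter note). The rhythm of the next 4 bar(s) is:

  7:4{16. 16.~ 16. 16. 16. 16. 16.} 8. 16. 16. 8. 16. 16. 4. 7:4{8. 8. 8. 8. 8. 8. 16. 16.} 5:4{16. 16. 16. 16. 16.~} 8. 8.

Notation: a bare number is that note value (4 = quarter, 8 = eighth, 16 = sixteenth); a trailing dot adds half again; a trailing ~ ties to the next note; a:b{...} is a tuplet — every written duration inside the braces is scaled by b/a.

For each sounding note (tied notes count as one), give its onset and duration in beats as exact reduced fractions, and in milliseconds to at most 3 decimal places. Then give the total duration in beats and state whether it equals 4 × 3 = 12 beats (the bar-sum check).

1) 0.0ms=0b +94.538ms=3/14b
2) 94.538ms=3/14b +189.076ms=3/7b
3) 283.613ms=9/14b +94.538ms=3/14b
4) 378.151ms=6/7b +94.538ms=3/14b
5) 472.689ms=15/14b +94.538ms=3/14b
6) 567.227ms=9/7b +94.538ms=3/14b
7) 661.765ms=3/2b +330.882ms=3/4b
8) 992.647ms=9/4b +165.441ms=3/8b
9) 1158.088ms=21/8b +165.441ms=3/8b
10) 1323.529ms=3b +330.882ms=3/4b
11) 1654.412ms=15/4b +165.441ms=3/8b
12) 1819.853ms=33/8b +165.441ms=3/8b
13) 1985.294ms=9/2b +661.765ms=3/2b
14) 2647.059ms=6b +189.076ms=3/7b
15) 2836.134ms=45/7b +189.076ms=3/7b
16) 3025.21ms=48/7b +189.076ms=3/7b
17) 3214.286ms=51/7b +189.076ms=3/7b
18) 3403.361ms=54/7b +189.076ms=3/7b
19) 3592.437ms=57/7b +189.076ms=3/7b
20) 3781.513ms=60/7b +94.538ms=3/14b
21) 3876.05ms=123/14b +94.538ms=3/14b
22) 3970.588ms=9b +132.353ms=3/10b
23) 4102.941ms=93/10b +132.353ms=3/10b
24) 4235.294ms=48/5b +132.353ms=3/10b
25) 4367.647ms=99/10b +132.353ms=3/10b
26) 4500.0ms=51/5b +463.235ms=21/20b
27) 4963.235ms=45/4b +330.882ms=3/4b
Σ=12b of 12 (136bpm 3/4) — PASS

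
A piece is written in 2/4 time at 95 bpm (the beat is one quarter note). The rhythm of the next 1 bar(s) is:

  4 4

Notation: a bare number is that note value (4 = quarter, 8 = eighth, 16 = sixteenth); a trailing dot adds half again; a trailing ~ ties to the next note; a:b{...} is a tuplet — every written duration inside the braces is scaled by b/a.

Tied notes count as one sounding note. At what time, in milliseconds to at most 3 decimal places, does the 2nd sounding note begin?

note 2 onset = 1b = 631.579ms

1. 0.0ms @ 0 + 631.579ms (1)
2. 631.579ms @ 1 + 631.579ms (1)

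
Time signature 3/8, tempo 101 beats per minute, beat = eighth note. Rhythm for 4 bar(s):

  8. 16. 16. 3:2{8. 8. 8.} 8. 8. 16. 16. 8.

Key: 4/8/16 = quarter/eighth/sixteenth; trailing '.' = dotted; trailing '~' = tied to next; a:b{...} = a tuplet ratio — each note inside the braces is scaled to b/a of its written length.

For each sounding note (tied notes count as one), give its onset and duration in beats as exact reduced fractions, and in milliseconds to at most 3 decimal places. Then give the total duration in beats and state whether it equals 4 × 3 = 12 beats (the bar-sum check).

1) 0.0ms=0b +891.089ms=3/2b
2) 891.089ms=3/2b +445.545ms=3/4b
3) 1336.634ms=9/4b +445.545ms=3/4b
4) 1782.178ms=3b +594.059ms=1b
5) 2376.238ms=4b +594.059ms=1b
6) 2970.297ms=5b +594.059ms=1b
7) 3564.356ms=6b +891.089ms=3/2b
8) 4455.446ms=15/2b +891.089ms=3/2b
9) 5346.535ms=9b +445.545ms=3/4b
10) 5792.079ms=39/4b +445.545ms=3/4b
11) 6237.624ms=21/2b +891.089ms=3/2b
Σ=12b of 12 (101bpm 3/8) — PASS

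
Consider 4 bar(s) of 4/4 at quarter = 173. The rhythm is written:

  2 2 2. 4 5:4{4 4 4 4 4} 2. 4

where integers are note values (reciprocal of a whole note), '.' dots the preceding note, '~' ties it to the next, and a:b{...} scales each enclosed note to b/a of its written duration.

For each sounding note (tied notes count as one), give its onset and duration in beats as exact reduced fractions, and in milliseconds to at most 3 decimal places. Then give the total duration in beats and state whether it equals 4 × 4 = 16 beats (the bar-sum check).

1) 0.0ms=0b +693.642ms=2b
2) 693.642ms=2b +693.642ms=2b
3) 1387.283ms=4b +1040.462ms=3b
4) 2427.746ms=7b +346.821ms=1b
5) 2774.566ms=8b +277.457ms=4/5b
6) 3052.023ms=44/5b +277.457ms=4/5b
7) 3329.48ms=48/5b +277.457ms=4/5b
8) 3606.936ms=52/5b +277.457ms=4/5b
9) 3884.393ms=56/5b +277.457ms=4/5b
10) 4161.85ms=12b +1040.462ms=3b
11) 5202.312ms=15b +346.821ms=1b
Σ=16b of 16 (173bpm 4/4) — PASS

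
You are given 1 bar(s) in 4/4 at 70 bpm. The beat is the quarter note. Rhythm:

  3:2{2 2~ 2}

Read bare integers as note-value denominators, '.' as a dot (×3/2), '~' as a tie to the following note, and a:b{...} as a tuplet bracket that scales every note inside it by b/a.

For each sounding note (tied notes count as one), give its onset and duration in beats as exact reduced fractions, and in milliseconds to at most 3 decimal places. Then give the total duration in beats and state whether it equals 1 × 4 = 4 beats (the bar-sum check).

1) 0.0ms=0b +1142.857ms=4/3b
2) 1142.857ms=4/3b +2285.714ms=8/3b
Σ=4b of 4 (70bpm 4/4) — PASS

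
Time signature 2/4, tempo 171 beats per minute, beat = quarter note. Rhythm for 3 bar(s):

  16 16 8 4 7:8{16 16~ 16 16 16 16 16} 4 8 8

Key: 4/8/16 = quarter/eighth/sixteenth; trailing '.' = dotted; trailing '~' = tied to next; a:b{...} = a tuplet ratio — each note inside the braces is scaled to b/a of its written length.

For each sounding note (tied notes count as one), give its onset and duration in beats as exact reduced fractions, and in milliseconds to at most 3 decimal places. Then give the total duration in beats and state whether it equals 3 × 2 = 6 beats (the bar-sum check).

1) 0.0ms=0b +87.719ms=1/4b
2) 87.719ms=1/4b +87.719ms=1/4b
3) 175.439ms=1/2b +175.439ms=1/2b
4) 350.877ms=1b +350.877ms=1b
5) 701.754ms=2b +100.251ms=2/7b
6) 802.005ms=16/7b +200.501ms=4/7b
7) 1002.506ms=20/7b +100.251ms=2/7b
8) 1102.757ms=22/7b +100.251ms=2/7b
9) 1203.008ms=24/7b +100.251ms=2/7b
10) 1303.258ms=26/7b +100.251ms=2/7b
11) 1403.509ms=4b +350.877ms=1b
12) 1754.386ms=5b +175.439ms=1/2b
13) 1929.825ms=11/2b +175.439ms=1/2b
Σ=6b of 6 (171bpm 2/4) — PASS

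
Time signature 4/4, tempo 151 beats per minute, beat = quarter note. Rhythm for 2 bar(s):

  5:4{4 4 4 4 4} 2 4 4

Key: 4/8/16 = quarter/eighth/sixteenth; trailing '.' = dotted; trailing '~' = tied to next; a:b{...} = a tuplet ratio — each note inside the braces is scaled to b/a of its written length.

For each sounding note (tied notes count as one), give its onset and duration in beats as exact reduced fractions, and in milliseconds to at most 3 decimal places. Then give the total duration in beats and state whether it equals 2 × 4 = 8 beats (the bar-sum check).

1) 0.0ms=0b +317.881ms=4/5b
2) 317.881ms=4/5b +317.881ms=4/5b
3) 635.762ms=8/5b +317.881ms=4/5b
4) 953.642ms=12/5b +317.881ms=4/5b
5) 1271.523ms=16/5b +317.881ms=4/5b
6) 1589.404ms=4b +794.702ms=2b
7) 2384.106ms=6b +397.351ms=1b
8) 2781.457ms=7b +397.351ms=1b
Σ=8b of 8 (151bpm 4/4) — PASS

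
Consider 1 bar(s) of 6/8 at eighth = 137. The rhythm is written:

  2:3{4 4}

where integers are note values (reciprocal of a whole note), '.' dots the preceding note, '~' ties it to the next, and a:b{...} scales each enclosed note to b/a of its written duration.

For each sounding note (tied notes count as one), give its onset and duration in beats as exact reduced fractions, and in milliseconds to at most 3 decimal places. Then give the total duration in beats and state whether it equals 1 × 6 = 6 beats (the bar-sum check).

1) 0.0ms=0b +1313.869ms=3b
2) 1313.869ms=3b +1313.869ms=3b
Σ=6b of 6 (137bpm 6/8) — PASS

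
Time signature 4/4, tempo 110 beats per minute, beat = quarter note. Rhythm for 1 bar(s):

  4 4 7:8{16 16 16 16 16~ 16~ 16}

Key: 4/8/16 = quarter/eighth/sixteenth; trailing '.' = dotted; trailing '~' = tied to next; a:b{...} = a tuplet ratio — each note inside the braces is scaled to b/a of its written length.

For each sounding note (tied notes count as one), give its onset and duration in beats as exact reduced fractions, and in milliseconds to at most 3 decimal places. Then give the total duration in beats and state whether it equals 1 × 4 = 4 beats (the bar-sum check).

1) 0.0ms=0b +545.455ms=1b
2) 545.455ms=1b +545.455ms=1b
3) 1090.909ms=2b +155.844ms=2/7b
4) 1246.753ms=16/7b +155.844ms=2/7b
5) 1402.597ms=18/7b +155.844ms=2/7b
6) 1558.442ms=20/7b +155.844ms=2/7b
7) 1714.286ms=22/7b +467.532ms=6/7b
Σ=4b of 4 (110bpm 4/4) — PASS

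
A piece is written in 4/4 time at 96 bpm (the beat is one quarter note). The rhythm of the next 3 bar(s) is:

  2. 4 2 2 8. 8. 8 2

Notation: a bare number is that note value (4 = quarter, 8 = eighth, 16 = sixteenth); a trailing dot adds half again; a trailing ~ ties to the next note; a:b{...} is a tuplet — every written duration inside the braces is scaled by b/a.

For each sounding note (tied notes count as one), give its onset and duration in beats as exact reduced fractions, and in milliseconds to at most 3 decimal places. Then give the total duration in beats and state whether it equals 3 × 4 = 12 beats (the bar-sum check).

1) 0.0ms=0b +1875.0ms=3b
2) 1875.0ms=3b +625.0ms=1b
3) 2500.0ms=4b +1250.0ms=2b
4) 3750.0ms=6b +1250.0ms=2b
5) 5000.0ms=8b +468.75ms=3/4b
6) 5468.75ms=35/4b +468.75ms=3/4b
7) 5937.5ms=19/2b +312.5ms=1/2b
8) 6250.0ms=10b +1250.0ms=2b
Σ=12b of 12 (96bpm 4/4) — PASS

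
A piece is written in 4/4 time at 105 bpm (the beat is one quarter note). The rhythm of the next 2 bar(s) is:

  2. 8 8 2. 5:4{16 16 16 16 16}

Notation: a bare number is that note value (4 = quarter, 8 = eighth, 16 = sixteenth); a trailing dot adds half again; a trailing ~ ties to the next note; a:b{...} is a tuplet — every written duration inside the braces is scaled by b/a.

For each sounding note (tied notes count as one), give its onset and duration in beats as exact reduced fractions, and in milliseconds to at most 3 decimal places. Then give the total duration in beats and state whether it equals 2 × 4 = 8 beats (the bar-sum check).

1) 0.0ms=0b +1714.286ms=3b
2) 1714.286ms=3b +285.714ms=1/2b
3) 2000.0ms=7/2b +285.714ms=1/2b
4) 2285.714ms=4b +1714.286ms=3b
5) 4000.0ms=7b +114.286ms=1/5b
6) 4114.286ms=36/5b +114.286ms=1/5b
7) 4228.571ms=37/5b +114.286ms=1/5b
8) 4342.857ms=38/5b +114.286ms=1/5b
9) 4457.143ms=39/5b +114.286ms=1/5b
Σ=8b of 8 (105bpm 4/4) — PASS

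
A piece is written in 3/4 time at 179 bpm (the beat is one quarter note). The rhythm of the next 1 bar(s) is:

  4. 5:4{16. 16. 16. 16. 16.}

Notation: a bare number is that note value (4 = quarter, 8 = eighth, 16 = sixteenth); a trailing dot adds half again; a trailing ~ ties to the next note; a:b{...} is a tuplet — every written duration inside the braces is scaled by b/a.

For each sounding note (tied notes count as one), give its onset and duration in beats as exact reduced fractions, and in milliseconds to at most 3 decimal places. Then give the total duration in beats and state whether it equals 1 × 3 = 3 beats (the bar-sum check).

1) 0.0ms=0b +502.793ms=3/2b
2) 502.793ms=3/2b +100.559ms=3/10b
3) 603.352ms=9/5b +100.559ms=3/10b
4) 703.911ms=21/10b +100.559ms=3/10b
5) 804.469ms=12/5b +100.559ms=3/10b
6) 905.028ms=27/10b +100.559ms=3/10b
Σ=3b of 3 (179bpm 3/4) — PASS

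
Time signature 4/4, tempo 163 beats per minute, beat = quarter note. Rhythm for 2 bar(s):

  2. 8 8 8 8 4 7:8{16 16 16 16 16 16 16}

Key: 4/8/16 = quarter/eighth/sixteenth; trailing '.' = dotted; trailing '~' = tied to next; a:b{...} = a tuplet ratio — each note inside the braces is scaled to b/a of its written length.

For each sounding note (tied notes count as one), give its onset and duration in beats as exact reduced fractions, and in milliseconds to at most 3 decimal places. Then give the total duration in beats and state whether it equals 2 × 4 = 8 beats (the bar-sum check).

1) 0.0ms=0b +1104.294ms=3b
2) 1104.294ms=3b +184.049ms=1/2b
3) 1288.344ms=7/2b +184.049ms=1/2b
4) 1472.393ms=4b +184.049ms=1/2b
5) 1656.442ms=9/2b +184.049ms=1/2b
6) 1840.491ms=5b +368.098ms=1b
7) 2208.589ms=6b +105.171ms=2/7b
8) 2313.76ms=44/7b +105.171ms=2/7b
9) 2418.931ms=46/7b +105.171ms=2/7b
10) 2524.102ms=48/7b +105.171ms=2/7b
11) 2629.273ms=50/7b +105.171ms=2/7b
12) 2734.443ms=52/7b +105.171ms=2/7b
13) 2839.614ms=54/7b +105.171ms=2/7b
Σ=8b of 8 (163bpm 4/4) — PASS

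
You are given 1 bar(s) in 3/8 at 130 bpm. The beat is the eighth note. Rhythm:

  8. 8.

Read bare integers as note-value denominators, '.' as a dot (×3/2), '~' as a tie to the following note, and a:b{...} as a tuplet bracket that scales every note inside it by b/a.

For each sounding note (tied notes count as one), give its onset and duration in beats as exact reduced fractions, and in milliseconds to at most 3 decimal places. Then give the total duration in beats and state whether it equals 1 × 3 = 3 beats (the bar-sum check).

1) 0.0ms=0b +692.308ms=3/2b
2) 692.308ms=3/2b +692.308ms=3/2b
Σ=3b of 3 (130bpm 3/8) — PASS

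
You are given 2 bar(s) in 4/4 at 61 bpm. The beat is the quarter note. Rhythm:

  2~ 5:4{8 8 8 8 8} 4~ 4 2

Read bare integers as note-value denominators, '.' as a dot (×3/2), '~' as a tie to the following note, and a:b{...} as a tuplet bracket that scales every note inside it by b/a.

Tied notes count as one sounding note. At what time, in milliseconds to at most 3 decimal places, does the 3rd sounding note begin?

note 3 onset = 14/5b = 2754.098ms

1. 0.0ms @ 0 + 2360.656ms (12/5)
2. 2360.656ms @ 12/5 + 393.443ms (2/5)
3. 2754.098ms @ 14/5 + 393.443ms (2/5)
4. 3147.541ms @ 16/5 + 393.443ms (2/5)
5. 3540.984ms @ 18/5 + 393.443ms (2/5)
6. 3934.426ms @ 4 + 1967.213ms (2)
7. 5901.639ms @ 6 + 1967.213ms (2)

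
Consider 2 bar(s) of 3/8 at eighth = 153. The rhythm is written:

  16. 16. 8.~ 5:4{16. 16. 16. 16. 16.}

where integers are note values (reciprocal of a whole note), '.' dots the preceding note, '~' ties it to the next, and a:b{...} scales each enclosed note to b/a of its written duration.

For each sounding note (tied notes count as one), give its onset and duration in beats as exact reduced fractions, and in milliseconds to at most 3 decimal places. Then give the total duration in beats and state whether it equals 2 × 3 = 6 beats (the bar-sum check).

1) 0.0ms=0b +294.118ms=3/4b
2) 294.118ms=3/4b +294.118ms=3/4b
3) 588.235ms=3/2b +823.529ms=21/10b
4) 1411.765ms=18/5b +235.294ms=3/5b
5) 1647.059ms=21/5b +235.294ms=3/5b
6) 1882.353ms=24/5b +235.294ms=3/5b
7) 2117.647ms=27/5b +235.294ms=3/5b
Σ=6b of 6 (153bpm 3/8) — PASS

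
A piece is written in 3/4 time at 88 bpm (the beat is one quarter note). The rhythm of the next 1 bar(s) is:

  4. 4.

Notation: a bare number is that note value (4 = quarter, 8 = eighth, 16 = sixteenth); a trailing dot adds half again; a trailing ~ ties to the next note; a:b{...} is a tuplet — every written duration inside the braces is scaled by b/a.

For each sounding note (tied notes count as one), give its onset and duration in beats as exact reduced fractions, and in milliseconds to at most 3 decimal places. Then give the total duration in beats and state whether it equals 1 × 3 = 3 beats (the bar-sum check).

1) 0.0ms=0b +1022.727ms=3/2b
2) 1022.727ms=3/2b +1022.727ms=3/2b
Σ=3b of 3 (88bpm 3/4) — PASS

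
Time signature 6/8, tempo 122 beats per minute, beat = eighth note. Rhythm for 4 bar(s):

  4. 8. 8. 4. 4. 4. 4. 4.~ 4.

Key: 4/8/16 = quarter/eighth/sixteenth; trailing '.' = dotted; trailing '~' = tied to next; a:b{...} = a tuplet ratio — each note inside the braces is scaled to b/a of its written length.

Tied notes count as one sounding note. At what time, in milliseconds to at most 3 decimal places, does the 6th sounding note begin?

note 6 onset = 12b = 5901.639ms

1. 0.0ms @ 0 + 1475.41ms (3)
2. 1475.41ms @ 3 + 737.705ms (3/2)
3. 2213.115ms @ 9/2 + 737.705ms (3/2)
4. 2950.82ms @ 6 + 1475.41ms (3)
5. 4426.23ms @ 9 + 1475.41ms (3)
6. 5901.639ms @ 12 + 1475.41ms (3)
7. 7377.049ms @ 15 + 1475.41ms (3)
8. 8852.459ms @ 18 + 2950.82ms (6)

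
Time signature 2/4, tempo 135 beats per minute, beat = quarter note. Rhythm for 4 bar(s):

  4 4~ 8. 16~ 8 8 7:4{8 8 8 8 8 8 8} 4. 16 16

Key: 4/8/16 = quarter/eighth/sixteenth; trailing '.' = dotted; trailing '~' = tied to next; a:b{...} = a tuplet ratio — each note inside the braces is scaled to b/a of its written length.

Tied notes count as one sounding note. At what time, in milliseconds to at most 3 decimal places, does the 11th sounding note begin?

1. 0.0ms @ 0 + 444.444ms (1)
2. 444.444ms @ 1 + 777.778ms (7/4)
3. 1222.222ms @ 11/4 + 333.333ms (3/4)
4. 1555.556ms @ 7/2 + 222.222ms (1/2)
5. 1777.778ms @ 4 + 126.984ms (2/7)
6. 1904.762ms @ 30/7 + 126.984ms (2/7)
7. 2031.746ms @ 32/7 + 126.984ms (2/7)
8. 2158.73ms @ 34/7 + 126.984ms (2/7)
9. 2285.714ms @ 36/7 + 126.984ms (2/7)
10. 2412.698ms @ 38/7 + 126.984ms (2/7)
11. 2539.683ms @ 40/7 + 126.984ms (2/7)
12. 2666.667ms @ 6 + 666.667ms (3/2)
13. 3333.333ms @ 15/2 + 111.111ms (1/4)
14. 3444.444ms @ 31/4 + 111.111ms (1/4)

note 11 onset = 40/7b = 2539.683ms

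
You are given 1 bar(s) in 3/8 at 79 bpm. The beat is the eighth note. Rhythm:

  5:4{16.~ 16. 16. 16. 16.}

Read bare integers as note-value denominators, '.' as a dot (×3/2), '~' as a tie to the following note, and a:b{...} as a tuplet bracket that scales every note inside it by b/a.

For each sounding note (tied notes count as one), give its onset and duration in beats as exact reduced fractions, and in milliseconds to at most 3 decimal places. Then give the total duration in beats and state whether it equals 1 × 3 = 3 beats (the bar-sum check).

1) 0.0ms=0b +911.392ms=6/5b
2) 911.392ms=6/5b +455.696ms=3/5b
3) 1367.089ms=9/5b +455.696ms=3/5b
4) 1822.785ms=12/5b +455.696ms=3/5b
Σ=3b of 3 (79bpm 3/8) — PASS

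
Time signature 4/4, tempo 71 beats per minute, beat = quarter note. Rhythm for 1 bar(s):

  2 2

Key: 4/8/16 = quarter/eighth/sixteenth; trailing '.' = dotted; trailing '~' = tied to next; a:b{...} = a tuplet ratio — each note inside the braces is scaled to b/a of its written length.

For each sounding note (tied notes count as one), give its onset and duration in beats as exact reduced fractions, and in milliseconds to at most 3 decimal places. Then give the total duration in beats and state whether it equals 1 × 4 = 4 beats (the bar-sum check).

1) 0.0ms=0b +1690.141ms=2b
2) 1690.141ms=2b +1690.141ms=2b
Σ=4b of 4 (71bpm 4/4) — PASS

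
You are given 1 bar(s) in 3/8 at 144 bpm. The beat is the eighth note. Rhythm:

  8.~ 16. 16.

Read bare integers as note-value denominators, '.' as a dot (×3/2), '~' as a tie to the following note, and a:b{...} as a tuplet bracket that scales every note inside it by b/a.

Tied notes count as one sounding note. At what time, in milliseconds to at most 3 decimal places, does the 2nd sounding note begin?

1. 0.0ms @ 0 + 937.5ms (9/4)
2. 937.5ms @ 9/4 + 312.5ms (3/4)

note 2 onset = 9/4b = 937.5ms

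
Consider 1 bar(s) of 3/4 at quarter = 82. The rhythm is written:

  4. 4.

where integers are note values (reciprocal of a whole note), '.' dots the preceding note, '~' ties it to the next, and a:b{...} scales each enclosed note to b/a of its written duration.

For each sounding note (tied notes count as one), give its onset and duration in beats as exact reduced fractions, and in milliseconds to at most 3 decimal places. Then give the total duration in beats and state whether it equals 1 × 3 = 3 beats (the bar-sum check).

1) 0.0ms=0b +1097.561ms=3/2b
2) 1097.561ms=3/2b +1097.561ms=3/2b
Σ=3b of 3 (82bpm 3/4) — PASS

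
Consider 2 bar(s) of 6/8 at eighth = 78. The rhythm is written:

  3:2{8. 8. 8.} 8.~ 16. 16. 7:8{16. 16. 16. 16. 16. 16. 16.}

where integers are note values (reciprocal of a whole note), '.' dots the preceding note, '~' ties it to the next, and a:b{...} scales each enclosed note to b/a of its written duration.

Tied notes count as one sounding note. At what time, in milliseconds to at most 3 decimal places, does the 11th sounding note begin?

note 11 onset = 72/7b = 7912.088ms

1. 0.0ms @ 0 + 769.231ms (1)
2. 769.231ms @ 1 + 769.231ms (1)
3. 1538.462ms @ 2 + 769.231ms (1)
4. 2307.692ms @ 3 + 1730.769ms (9/4)
5. 4038.462ms @ 21/4 + 576.923ms (3/4)
6. 4615.385ms @ 6 + 659.341ms (6/7)
7. 5274.725ms @ 48/7 + 659.341ms (6/7)
8. 5934.066ms @ 54/7 + 659.341ms (6/7)
9. 6593.407ms @ 60/7 + 659.341ms (6/7)
10. 7252.747ms @ 66/7 + 659.341ms (6/7)
11. 7912.088ms @ 72/7 + 659.341ms (6/7)
12. 8571.429ms @ 78/7 + 659.341ms (6/7)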